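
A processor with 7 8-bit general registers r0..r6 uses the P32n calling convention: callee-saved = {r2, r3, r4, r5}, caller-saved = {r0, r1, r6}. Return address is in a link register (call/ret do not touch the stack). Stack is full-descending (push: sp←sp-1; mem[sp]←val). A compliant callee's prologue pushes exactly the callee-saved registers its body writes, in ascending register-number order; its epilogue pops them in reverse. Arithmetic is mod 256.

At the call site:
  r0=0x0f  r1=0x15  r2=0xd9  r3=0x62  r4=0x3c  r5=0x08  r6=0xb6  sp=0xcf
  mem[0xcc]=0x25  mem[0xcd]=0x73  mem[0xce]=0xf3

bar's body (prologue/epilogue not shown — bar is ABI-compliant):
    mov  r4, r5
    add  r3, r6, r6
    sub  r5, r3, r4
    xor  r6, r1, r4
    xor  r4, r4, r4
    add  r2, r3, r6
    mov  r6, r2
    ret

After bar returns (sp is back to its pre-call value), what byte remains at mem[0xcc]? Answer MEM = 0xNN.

MEM = 0x3c

prologue: push r2 -> mem[0xce]=0xd9, sp=0xce
prologue: push r3 -> mem[0xcd]=0x62, sp=0xcd
prologue: push r4 -> mem[0xcc]=0x3c, sp=0xcc
prologue: push r5 -> mem[0xcb]=0x08, sp=0xcb
body[0] mov  r4, r5 -> r4=0x08
body[1] add  r3, r6, r6 -> r3=0x6c
body[2] sub  r5, r3, r4 -> r5=0x64
body[3] xor  r6, r1, r4 -> r6=0x1d
body[4] xor  r4, r4, r4 -> r4=0x00
body[5] add  r2, r3, r6 -> r2=0x89
body[6] mov  r6, r2 -> r6=0x89
epilogue: pop r5=0x08, sp=0xcc
epilogue: pop r4=0x3c, sp=0xcd
epilogue: pop r3=0x62, sp=0xce
epilogue: pop r2=0xd9, sp=0xcf
prologue pushed ['r2', 'r3', 'r4', 'r5'] at ['0xce', '0xcd', '0xcc', '0xcb']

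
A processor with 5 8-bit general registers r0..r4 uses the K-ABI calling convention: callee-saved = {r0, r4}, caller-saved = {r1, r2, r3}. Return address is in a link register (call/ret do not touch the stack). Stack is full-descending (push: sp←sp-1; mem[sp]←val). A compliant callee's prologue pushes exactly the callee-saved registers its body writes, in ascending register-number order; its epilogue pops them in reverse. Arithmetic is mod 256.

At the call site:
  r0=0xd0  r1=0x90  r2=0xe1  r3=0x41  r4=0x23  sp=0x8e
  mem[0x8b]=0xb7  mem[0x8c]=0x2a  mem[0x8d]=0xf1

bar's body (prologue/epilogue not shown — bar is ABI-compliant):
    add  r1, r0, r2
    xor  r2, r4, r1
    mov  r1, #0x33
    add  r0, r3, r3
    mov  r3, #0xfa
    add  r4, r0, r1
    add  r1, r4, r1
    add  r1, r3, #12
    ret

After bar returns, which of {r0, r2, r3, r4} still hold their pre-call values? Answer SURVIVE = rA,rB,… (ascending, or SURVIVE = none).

SURVIVE = r0,r4

prologue: push r0 → mem[0x8d]=0xd0, sp=0x8d
prologue: push r4 → mem[0x8c]=0x23, sp=0x8c
body[0] add  r1, r0, r2 → r1=0xb1
body[1] xor  r2, r4, r1 → r2=0x92
body[2] mov  r1, #0x33 → r1=0x33
body[3] add  r0, r3, r3 → r0=0x82
body[4] mov  r3, #0xfa → r3=0xfa
body[5] add  r4, r0, r1 → r4=0xb5
body[6] add  r1, r4, r1 → r1=0xe8
body[7] add  r1, r3, #12 → r1=0x06
epilogue: pop r4=0x23, sp=0x8d
epilogue: pop r0=0xd0, sp=0x8e
r0: callee-saved, written=True
r2: caller-saved, written=True
r3: caller-saved, written=True
r4: callee-saved, written=True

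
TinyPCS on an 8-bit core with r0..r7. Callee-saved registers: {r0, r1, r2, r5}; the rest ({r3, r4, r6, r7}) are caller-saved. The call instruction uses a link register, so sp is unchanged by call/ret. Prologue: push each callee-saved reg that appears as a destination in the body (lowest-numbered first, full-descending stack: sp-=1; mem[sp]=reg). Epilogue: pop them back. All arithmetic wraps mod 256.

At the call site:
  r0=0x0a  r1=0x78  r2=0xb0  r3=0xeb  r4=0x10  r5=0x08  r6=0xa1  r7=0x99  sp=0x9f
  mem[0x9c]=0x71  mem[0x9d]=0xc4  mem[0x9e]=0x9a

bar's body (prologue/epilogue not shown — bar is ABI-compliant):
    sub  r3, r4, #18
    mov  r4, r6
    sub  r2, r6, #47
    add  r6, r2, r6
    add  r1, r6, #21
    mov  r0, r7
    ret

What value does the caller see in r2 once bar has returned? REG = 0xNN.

prologue: push r0 → mem[0x9e]=0x0a, sp=0x9e
prologue: push r1 → mem[0x9d]=0x78, sp=0x9d
prologue: push r2 → mem[0x9c]=0xb0, sp=0x9c
body[0] sub  r3, r4, #18 → r3=0xfe
body[1] mov  r4, r6 → r4=0xa1
body[2] sub  r2, r6, #47 → r2=0x72
body[3] add  r6, r2, r6 → r6=0x13
body[4] add  r1, r6, #21 → r1=0x28
body[5] mov  r0, r7 → r0=0x99
epilogue: pop r2=0xb0, sp=0x9d
epilogue: pop r1=0x78, sp=0x9e
epilogue: pop r0=0x0a, sp=0x9f
r2 is callee-saved → restored

REG = 0xb0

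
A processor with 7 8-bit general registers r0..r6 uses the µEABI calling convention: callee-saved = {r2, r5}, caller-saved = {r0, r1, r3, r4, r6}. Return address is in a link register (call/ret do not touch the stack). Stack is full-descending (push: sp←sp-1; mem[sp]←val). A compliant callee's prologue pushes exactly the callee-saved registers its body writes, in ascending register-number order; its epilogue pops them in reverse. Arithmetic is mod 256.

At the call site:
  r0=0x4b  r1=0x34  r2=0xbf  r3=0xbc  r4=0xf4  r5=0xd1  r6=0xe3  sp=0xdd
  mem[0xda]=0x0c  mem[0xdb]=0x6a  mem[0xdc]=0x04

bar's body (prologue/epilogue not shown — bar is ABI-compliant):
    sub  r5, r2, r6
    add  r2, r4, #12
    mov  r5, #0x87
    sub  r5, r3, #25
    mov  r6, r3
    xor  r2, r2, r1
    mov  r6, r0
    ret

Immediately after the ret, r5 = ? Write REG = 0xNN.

REG = 0xd1

prologue: push r2 → mem[0xdc]=0xbf, sp=0xdc
prologue: push r5 → mem[0xdb]=0xd1, sp=0xdb
body[0] sub  r5, r2, r6 → r5=0xdc
body[1] add  r2, r4, #12 → r2=0x00
body[2] mov  r5, #0x87 → r5=0x87
body[3] sub  r5, r3, #25 → r5=0xa3
body[4] mov  r6, r3 → r6=0xbc
body[5] xor  r2, r2, r1 → r2=0x34
body[6] mov  r6, r0 → r6=0x4b
epilogue: pop r5=0xd1, sp=0xdc
epilogue: pop r2=0xbf, sp=0xdd
r5 is callee-saved → restored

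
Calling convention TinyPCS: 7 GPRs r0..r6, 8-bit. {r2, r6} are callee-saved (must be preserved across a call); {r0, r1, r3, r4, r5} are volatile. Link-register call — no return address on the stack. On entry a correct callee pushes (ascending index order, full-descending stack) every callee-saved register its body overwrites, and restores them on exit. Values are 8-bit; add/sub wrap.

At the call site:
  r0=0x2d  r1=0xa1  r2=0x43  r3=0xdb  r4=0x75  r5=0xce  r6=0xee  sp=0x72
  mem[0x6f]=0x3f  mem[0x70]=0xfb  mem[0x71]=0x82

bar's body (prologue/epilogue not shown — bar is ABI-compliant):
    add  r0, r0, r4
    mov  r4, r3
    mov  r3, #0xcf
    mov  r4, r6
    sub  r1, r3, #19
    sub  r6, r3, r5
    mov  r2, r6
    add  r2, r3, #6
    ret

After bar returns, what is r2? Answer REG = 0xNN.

prologue: push r2 → mem[0x71]=0x43, sp=0x71
prologue: push r6 → mem[0x70]=0xee, sp=0x70
body[0] add  r0, r0, r4 → r0=0xa2
body[1] mov  r4, r3 → r4=0xdb
body[2] mov  r3, #0xcf → r3=0xcf
body[3] mov  r4, r6 → r4=0xee
body[4] sub  r1, r3, #19 → r1=0xbc
body[5] sub  r6, r3, r5 → r6=0x01
body[6] mov  r2, r6 → r2=0x01
body[7] add  r2, r3, #6 → r2=0xd5
epilogue: pop r6=0xee, sp=0x71
epilogue: pop r2=0x43, sp=0x72
r2 is callee-saved → restored

REG = 0x43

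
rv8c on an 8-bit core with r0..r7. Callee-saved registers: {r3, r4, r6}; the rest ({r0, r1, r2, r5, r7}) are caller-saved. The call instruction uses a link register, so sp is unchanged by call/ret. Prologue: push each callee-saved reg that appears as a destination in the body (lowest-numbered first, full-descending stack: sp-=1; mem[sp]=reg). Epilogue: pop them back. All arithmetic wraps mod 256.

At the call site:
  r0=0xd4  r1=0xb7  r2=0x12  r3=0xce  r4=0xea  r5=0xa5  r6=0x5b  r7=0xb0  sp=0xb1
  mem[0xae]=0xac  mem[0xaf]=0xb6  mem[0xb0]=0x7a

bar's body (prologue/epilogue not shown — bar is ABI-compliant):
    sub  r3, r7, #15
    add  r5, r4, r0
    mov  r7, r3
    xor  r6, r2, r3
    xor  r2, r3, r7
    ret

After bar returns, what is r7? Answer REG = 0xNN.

prologue: push r3 → mem[0xb0]=0xce, sp=0xb0
prologue: push r6 → mem[0xaf]=0x5b, sp=0xaf
body[0] sub  r3, r7, #15 → r3=0xa1
body[1] add  r5, r4, r0 → r5=0xbe
body[2] mov  r7, r3 → r7=0xa1
body[3] xor  r6, r2, r3 → r6=0xb3
body[4] xor  r2, r3, r7 → r2=0x00
epilogue: pop r6=0x5b, sp=0xb0
epilogue: pop r3=0xce, sp=0xb1
r7 is caller-saved → body value

REG = 0xa1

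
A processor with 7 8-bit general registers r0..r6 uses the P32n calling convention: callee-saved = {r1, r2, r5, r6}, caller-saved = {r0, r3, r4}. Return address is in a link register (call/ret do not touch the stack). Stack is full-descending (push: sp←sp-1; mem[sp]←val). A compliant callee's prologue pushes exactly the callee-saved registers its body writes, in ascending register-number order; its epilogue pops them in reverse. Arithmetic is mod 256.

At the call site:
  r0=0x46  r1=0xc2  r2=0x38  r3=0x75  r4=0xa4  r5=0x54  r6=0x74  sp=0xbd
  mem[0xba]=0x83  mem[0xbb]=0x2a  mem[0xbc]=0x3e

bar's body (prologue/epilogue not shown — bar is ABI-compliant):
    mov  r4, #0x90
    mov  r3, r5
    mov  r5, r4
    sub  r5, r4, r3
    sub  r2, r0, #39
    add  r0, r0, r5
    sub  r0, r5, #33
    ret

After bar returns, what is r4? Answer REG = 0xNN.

prologue: push r2 → mem[0xbc]=0x38, sp=0xbc
prologue: push r5 → mem[0xbb]=0x54, sp=0xbb
body[0] mov  r4, #0x90 → r4=0x90
body[1] mov  r3, r5 → r3=0x54
body[2] mov  r5, r4 → r5=0x90
body[3] sub  r5, r4, r3 → r5=0x3c
body[4] sub  r2, r0, #39 → r2=0x1f
body[5] add  r0, r0, r5 → r0=0x82
body[6] sub  r0, r5, #33 → r0=0x1b
epilogue: pop r5=0x54, sp=0xbc
epilogue: pop r2=0x38, sp=0xbd
r4 is caller-saved → body value

REG = 0x90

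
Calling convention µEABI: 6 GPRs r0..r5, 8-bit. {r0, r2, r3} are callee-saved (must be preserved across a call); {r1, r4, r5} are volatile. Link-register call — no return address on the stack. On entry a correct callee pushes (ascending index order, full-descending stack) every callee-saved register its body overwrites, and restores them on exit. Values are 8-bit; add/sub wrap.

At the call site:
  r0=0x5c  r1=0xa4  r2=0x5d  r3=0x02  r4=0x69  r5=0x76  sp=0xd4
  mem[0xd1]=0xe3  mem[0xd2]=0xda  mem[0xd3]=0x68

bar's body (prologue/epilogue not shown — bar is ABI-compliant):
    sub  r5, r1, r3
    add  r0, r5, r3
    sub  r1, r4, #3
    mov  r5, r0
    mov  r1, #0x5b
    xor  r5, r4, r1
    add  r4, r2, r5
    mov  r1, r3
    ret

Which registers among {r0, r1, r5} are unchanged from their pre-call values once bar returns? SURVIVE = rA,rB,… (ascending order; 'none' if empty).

SURVIVE = r0

prologue: push r0 → mem[0xd3]=0x5c, sp=0xd3
body[0] sub  r5, r1, r3 → r5=0xa2
body[1] add  r0, r5, r3 → r0=0xa4
body[2] sub  r1, r4, #3 → r1=0x66
body[3] mov  r5, r0 → r5=0xa4
body[4] mov  r1, #0x5b → r1=0x5b
body[5] xor  r5, r4, r1 → r5=0x32
body[6] add  r4, r2, r5 → r4=0x8f
body[7] mov  r1, r3 → r1=0x02
epilogue: pop r0=0x5c, sp=0xd4
r0: callee-saved, written=True
r1: caller-saved, written=True
r5: caller-saved, written=True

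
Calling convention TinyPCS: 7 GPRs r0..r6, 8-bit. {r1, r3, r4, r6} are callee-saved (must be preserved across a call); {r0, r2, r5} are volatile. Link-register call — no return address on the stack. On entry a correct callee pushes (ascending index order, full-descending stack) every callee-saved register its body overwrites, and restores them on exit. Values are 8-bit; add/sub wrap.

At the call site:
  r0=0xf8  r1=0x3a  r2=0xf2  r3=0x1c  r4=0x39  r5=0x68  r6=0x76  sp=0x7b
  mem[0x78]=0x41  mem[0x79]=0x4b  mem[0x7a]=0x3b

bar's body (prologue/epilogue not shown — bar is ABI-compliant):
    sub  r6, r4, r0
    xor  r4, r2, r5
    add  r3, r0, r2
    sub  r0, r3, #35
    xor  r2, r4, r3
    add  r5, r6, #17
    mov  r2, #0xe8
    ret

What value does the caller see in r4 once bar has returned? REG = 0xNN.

prologue: push r3 → mem[0x7a]=0x1c, sp=0x7a
prologue: push r4 → mem[0x79]=0x39, sp=0x79
prologue: push r6 → mem[0x78]=0x76, sp=0x78
body[0] sub  r6, r4, r0 → r6=0x41
body[1] xor  r4, r2, r5 → r4=0x9a
body[2] add  r3, r0, r2 → r3=0xea
body[3] sub  r0, r3, #35 → r0=0xc7
body[4] xor  r2, r4, r3 → r2=0x70
body[5] add  r5, r6, #17 → r5=0x52
body[6] mov  r2, #0xe8 → r2=0xe8
epilogue: pop r6=0x76, sp=0x79
epilogue: pop r4=0x39, sp=0x7a
epilogue: pop r3=0x1c, sp=0x7b
r4 is callee-saved → restored

REG = 0x39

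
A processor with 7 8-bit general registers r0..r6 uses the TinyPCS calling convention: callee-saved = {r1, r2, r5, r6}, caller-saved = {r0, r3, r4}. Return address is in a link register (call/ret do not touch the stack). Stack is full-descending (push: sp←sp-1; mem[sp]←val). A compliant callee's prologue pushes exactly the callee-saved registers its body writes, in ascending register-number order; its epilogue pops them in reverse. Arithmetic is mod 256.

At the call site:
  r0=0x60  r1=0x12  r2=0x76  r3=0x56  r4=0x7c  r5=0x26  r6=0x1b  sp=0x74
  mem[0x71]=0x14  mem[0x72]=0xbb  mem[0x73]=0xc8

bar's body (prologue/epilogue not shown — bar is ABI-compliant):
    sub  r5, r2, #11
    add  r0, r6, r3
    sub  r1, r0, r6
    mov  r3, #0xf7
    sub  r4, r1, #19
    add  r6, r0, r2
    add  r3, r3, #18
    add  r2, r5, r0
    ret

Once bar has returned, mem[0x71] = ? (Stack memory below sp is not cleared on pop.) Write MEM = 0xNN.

prologue: push r1 → mem[0x73]=0x12, sp=0x73
prologue: push r2 → mem[0x72]=0x76, sp=0x72
prologue: push r5 → mem[0x71]=0x26, sp=0x71
prologue: push r6 → mem[0x70]=0x1b, sp=0x70
body[0] sub  r5, r2, #11 → r5=0x6b
body[1] add  r0, r6, r3 → r0=0x71
body[2] sub  r1, r0, r6 → r1=0x56
body[3] mov  r3, #0xf7 → r3=0xf7
body[4] sub  r4, r1, #19 → r4=0x43
body[5] add  r6, r0, r2 → r6=0xe7
body[6] add  r3, r3, #18 → r3=0x09
body[7] add  r2, r5, r0 → r2=0xdc
epilogue: pop r6=0x1b, sp=0x71
epilogue: pop r5=0x26, sp=0x72
epilogue: pop r2=0x76, sp=0x73
epilogue: pop r1=0x12, sp=0x74
prologue pushed ['r1', 'r2', 'r5', 'r6'] at ['0x73', '0x72', '0x71', '0x70']

MEM = 0x26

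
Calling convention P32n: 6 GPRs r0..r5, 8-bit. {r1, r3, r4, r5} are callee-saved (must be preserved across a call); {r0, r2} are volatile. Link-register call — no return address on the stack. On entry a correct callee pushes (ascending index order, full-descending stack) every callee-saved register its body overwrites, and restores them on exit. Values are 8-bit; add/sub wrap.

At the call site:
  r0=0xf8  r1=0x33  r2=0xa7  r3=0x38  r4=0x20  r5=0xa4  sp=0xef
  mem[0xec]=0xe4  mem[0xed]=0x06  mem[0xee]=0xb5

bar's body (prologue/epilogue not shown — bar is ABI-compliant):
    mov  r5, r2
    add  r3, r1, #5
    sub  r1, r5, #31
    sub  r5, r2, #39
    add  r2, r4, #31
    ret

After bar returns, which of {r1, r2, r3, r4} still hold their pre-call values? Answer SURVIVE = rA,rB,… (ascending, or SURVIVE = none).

SURVIVE = r1,r3,r4

prologue: push r1 → mem[0xee]=0x33, sp=0xee
prologue: push r3 → mem[0xed]=0x38, sp=0xed
prologue: push r5 → mem[0xec]=0xa4, sp=0xec
body[0] mov  r5, r2 → r5=0xa7
body[1] add  r3, r1, #5 → r3=0x38
body[2] sub  r1, r5, #31 → r1=0x88
body[3] sub  r5, r2, #39 → r5=0x80
body[4] add  r2, r4, #31 → r2=0x3f
epilogue: pop r5=0xa4, sp=0xed
epilogue: pop r3=0x38, sp=0xee
epilogue: pop r1=0x33, sp=0xef
r1: callee-saved, written=True
r2: caller-saved, written=True
r3: callee-saved, written=True
r4: callee-saved, written=False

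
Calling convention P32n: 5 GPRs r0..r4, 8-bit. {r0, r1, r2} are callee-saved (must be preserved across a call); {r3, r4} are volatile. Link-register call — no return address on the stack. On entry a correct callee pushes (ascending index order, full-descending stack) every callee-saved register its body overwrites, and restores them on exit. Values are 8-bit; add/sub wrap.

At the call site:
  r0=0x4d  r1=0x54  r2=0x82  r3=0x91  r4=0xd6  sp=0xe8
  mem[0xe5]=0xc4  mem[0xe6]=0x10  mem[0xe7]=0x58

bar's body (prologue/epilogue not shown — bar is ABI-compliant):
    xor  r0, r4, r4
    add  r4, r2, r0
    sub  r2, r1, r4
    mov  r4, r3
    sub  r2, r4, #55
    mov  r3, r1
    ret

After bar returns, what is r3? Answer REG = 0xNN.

prologue: push r0 -> mem[0xe7]=0x4d, sp=0xe7
prologue: push r2 -> mem[0xe6]=0x82, sp=0xe6
body[0] xor  r0, r4, r4 -> r0=0x00
body[1] add  r4, r2, r0 -> r4=0x82
body[2] sub  r2, r1, r4 -> r2=0xd2
body[3] mov  r4, r3 -> r4=0x91
body[4] sub  r2, r4, #55 -> r2=0x5a
body[5] mov  r3, r1 -> r3=0x54
epilogue: pop r2=0x82, sp=0xe7
epilogue: pop r0=0x4d, sp=0xe8
r3 is caller-saved -> body value

REG = 0x54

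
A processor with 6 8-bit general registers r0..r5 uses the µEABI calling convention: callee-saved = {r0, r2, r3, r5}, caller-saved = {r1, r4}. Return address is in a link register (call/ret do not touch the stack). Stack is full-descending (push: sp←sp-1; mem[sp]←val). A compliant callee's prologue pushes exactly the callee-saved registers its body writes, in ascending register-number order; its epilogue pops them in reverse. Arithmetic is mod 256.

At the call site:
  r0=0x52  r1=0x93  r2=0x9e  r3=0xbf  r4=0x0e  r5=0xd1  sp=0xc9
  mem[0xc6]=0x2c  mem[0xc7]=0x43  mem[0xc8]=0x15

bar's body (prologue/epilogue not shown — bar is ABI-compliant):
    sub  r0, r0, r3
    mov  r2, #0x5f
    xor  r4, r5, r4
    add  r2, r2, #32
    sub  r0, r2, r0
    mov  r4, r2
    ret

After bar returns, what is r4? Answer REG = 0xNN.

REG = 0x7f

prologue: push r0 → mem[0xc8]=0x52, sp=0xc8
prologue: push r2 → mem[0xc7]=0x9e, sp=0xc7
body[0] sub  r0, r0, r3 → r0=0x93
body[1] mov  r2, #0x5f → r2=0x5f
body[2] xor  r4, r5, r4 → r4=0xdf
body[3] add  r2, r2, #32 → r2=0x7f
body[4] sub  r0, r2, r0 → r0=0xec
body[5] mov  r4, r2 → r4=0x7f
epilogue: pop r2=0x9e, sp=0xc8
epilogue: pop r0=0x52, sp=0xc9
r4 is caller-saved → body value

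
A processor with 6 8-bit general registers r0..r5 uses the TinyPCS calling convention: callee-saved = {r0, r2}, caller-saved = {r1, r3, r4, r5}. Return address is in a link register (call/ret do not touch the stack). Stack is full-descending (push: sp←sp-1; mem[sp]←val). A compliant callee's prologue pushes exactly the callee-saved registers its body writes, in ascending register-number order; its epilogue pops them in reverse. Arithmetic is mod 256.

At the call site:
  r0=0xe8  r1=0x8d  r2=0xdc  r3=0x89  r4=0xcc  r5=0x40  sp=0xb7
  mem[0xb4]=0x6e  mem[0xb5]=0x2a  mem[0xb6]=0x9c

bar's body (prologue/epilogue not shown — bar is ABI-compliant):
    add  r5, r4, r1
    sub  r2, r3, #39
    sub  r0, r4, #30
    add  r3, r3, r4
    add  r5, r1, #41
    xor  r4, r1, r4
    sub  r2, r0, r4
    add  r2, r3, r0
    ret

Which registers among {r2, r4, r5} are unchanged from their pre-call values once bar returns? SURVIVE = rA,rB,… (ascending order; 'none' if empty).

prologue: push r0 -> mem[0xb6]=0xe8, sp=0xb6
prologue: push r2 -> mem[0xb5]=0xdc, sp=0xb5
body[0] add  r5, r4, r1 -> r5=0x59
body[1] sub  r2, r3, #39 -> r2=0x62
body[2] sub  r0, r4, #30 -> r0=0xae
body[3] add  r3, r3, r4 -> r3=0x55
body[4] add  r5, r1, #41 -> r5=0xb6
body[5] xor  r4, r1, r4 -> r4=0x41
body[6] sub  r2, r0, r4 -> r2=0x6d
body[7] add  r2, r3, r0 -> r2=0x03
epilogue: pop r2=0xdc, sp=0xb6
epilogue: pop r0=0xe8, sp=0xb7
r2: callee-saved, written=True
r4: caller-saved, written=True
r5: caller-saved, written=True

SURVIVE = r2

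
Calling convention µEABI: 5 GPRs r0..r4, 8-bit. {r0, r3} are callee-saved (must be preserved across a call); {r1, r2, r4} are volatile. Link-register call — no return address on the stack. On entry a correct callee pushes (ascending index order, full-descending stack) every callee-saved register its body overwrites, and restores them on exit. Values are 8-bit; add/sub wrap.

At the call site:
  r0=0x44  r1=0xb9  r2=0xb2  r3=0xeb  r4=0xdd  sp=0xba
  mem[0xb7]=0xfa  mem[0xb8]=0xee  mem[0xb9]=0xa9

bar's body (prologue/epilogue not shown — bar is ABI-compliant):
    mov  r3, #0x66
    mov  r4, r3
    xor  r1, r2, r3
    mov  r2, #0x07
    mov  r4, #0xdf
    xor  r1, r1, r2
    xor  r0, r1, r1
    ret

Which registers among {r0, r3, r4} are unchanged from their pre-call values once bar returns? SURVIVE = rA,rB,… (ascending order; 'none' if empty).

SURVIVE = r0,r3

prologue: push r0 → mem[0xb9]=0x44, sp=0xb9
prologue: push r3 → mem[0xb8]=0xeb, sp=0xb8
body[0] mov  r3, #0x66 → r3=0x66
body[1] mov  r4, r3 → r4=0x66
body[2] xor  r1, r2, r3 → r1=0xd4
body[3] mov  r2, #0x07 → r2=0x07
body[4] mov  r4, #0xdf → r4=0xdf
body[5] xor  r1, r1, r2 → r1=0xd3
body[6] xor  r0, r1, r1 → r0=0x00
epilogue: pop r3=0xeb, sp=0xb9
epilogue: pop r0=0x44, sp=0xba
r0: callee-saved, written=True
r3: callee-saved, written=True
r4: caller-saved, written=True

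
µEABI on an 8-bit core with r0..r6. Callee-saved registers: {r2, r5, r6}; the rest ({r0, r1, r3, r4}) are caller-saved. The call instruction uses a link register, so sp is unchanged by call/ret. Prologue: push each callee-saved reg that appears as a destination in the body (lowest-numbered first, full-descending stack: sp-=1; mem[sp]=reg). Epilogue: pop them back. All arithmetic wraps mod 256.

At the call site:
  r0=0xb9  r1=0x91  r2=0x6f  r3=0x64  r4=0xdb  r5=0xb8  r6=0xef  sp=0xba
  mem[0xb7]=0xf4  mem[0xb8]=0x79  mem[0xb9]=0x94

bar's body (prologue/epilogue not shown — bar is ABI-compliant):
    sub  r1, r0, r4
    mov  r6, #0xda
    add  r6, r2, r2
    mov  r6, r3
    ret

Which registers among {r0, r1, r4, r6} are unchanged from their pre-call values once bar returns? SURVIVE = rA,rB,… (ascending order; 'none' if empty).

SURVIVE = r0,r4,r6

prologue: push r6 -> mem[0xb9]=0xef, sp=0xb9
body[0] sub  r1, r0, r4 -> r1=0xde
body[1] mov  r6, #0xda -> r6=0xda
body[2] add  r6, r2, r2 -> r6=0xde
body[3] mov  r6, r3 -> r6=0x64
epilogue: pop r6=0xef, sp=0xba
r0: caller-saved, written=False
r1: caller-saved, written=True
r4: caller-saved, written=False
r6: callee-saved, written=True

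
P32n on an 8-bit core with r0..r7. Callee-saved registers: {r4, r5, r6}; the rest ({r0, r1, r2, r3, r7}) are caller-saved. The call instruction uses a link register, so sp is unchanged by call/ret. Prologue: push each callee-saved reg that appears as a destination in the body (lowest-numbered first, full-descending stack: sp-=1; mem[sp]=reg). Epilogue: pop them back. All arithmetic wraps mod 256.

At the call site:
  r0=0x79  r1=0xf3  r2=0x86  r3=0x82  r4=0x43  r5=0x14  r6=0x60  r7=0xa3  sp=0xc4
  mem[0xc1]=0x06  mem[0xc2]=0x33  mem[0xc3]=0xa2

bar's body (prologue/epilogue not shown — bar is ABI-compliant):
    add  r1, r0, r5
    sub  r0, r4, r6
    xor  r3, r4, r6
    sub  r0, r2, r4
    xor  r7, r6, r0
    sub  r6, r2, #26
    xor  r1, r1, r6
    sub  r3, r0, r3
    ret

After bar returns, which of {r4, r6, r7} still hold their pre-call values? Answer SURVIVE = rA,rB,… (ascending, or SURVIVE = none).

prologue: push r6 → mem[0xc3]=0x60, sp=0xc3
body[0] add  r1, r0, r5 → r1=0x8d
body[1] sub  r0, r4, r6 → r0=0xe3
body[2] xor  r3, r4, r6 → r3=0x23
body[3] sub  r0, r2, r4 → r0=0x43
body[4] xor  r7, r6, r0 → r7=0x23
body[5] sub  r6, r2, #26 → r6=0x6c
body[6] xor  r1, r1, r6 → r1=0xe1
body[7] sub  r3, r0, r3 → r3=0x20
epilogue: pop r6=0x60, sp=0xc4
r4: callee-saved, written=False
r6: callee-saved, written=True
r7: caller-saved, written=True

SURVIVE = r4,r6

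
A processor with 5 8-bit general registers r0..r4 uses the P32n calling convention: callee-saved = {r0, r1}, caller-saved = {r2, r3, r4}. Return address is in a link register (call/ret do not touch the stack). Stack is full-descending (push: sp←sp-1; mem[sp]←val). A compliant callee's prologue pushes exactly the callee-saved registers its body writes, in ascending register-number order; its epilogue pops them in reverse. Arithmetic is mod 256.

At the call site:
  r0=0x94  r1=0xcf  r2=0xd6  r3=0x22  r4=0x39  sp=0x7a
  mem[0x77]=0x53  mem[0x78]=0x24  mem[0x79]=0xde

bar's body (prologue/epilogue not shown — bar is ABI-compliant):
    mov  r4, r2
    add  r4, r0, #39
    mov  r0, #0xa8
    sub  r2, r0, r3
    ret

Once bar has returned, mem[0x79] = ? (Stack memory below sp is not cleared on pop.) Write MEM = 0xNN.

MEM = 0x94

prologue: push r0 → mem[0x79]=0x94, sp=0x79
body[0] mov  r4, r2 → r4=0xd6
body[1] add  r4, r0, #39 → r4=0xbb
body[2] mov  r0, #0xa8 → r0=0xa8
body[3] sub  r2, r0, r3 → r2=0x86
epilogue: pop r0=0x94, sp=0x7a
prologue pushed ['r0'] at ['0x79']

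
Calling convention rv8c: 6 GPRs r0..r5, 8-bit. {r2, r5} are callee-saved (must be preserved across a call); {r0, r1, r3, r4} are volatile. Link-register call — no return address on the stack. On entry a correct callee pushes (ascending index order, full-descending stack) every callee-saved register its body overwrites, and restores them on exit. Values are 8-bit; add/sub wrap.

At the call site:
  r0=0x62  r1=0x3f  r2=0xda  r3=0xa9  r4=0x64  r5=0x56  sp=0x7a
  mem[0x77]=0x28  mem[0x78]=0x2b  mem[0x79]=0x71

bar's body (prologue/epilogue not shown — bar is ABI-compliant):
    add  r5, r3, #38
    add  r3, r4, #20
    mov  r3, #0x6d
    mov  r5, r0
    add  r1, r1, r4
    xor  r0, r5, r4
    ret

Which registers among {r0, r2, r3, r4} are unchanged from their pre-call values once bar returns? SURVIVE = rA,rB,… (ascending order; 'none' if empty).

SURVIVE = r2,r4

prologue: push r5 -> mem[0x79]=0x56, sp=0x79
body[0] add  r5, r3, #38 -> r5=0xcf
body[1] add  r3, r4, #20 -> r3=0x78
body[2] mov  r3, #0x6d -> r3=0x6d
body[3] mov  r5, r0 -> r5=0x62
body[4] add  r1, r1, r4 -> r1=0xa3
body[5] xor  r0, r5, r4 -> r0=0x06
epilogue: pop r5=0x56, sp=0x7a
r0: caller-saved, written=True
r2: callee-saved, written=False
r3: caller-saved, written=True
r4: caller-saved, written=False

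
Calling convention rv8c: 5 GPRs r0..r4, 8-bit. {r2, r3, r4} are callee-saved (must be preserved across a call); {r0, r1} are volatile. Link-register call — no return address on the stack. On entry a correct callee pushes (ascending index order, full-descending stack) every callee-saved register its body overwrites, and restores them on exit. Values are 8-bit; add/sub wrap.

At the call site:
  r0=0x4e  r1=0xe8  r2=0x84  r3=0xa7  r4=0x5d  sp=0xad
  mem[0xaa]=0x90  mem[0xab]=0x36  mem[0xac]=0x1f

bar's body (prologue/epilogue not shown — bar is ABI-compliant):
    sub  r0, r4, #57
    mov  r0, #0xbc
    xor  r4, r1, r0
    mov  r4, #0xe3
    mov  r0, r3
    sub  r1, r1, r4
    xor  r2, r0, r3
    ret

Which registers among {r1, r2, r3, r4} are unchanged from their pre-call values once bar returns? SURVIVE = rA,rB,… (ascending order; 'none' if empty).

prologue: push r2 → mem[0xac]=0x84, sp=0xac
prologue: push r4 → mem[0xab]=0x5d, sp=0xab
body[0] sub  r0, r4, #57 → r0=0x24
body[1] mov  r0, #0xbc → r0=0xbc
body[2] xor  r4, r1, r0 → r4=0x54
body[3] mov  r4, #0xe3 → r4=0xe3
body[4] mov  r0, r3 → r0=0xa7
body[5] sub  r1, r1, r4 → r1=0x05
body[6] xor  r2, r0, r3 → r2=0x00
epilogue: pop r4=0x5d, sp=0xac
epilogue: pop r2=0x84, sp=0xad
r1: caller-saved, written=True
r2: callee-saved, written=True
r3: callee-saved, written=False
r4: callee-saved, written=True

SURVIVE = r2,r3,r4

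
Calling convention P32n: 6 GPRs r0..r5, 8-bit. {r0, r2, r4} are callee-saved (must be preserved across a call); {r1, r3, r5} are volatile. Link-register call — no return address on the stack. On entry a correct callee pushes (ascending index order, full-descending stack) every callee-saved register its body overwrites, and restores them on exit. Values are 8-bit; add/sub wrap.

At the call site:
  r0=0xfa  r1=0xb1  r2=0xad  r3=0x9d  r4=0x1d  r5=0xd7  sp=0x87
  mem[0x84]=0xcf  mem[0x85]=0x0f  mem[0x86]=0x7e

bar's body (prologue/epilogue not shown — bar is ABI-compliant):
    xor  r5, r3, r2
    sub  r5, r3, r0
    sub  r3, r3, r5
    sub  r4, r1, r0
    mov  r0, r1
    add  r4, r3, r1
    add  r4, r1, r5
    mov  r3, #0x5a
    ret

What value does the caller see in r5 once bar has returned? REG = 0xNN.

prologue: push r0 → mem[0x86]=0xfa, sp=0x86
prologue: push r4 → mem[0x85]=0x1d, sp=0x85
body[0] xor  r5, r3, r2 → r5=0x30
body[1] sub  r5, r3, r0 → r5=0xa3
body[2] sub  r3, r3, r5 → r3=0xfa
body[3] sub  r4, r1, r0 → r4=0xb7
body[4] mov  r0, r1 → r0=0xb1
body[5] add  r4, r3, r1 → r4=0xab
body[6] add  r4, r1, r5 → r4=0x54
body[7] mov  r3, #0x5a → r3=0x5a
epilogue: pop r4=0x1d, sp=0x86
epilogue: pop r0=0xfa, sp=0x87
r5 is caller-saved → body value

REG = 0xa3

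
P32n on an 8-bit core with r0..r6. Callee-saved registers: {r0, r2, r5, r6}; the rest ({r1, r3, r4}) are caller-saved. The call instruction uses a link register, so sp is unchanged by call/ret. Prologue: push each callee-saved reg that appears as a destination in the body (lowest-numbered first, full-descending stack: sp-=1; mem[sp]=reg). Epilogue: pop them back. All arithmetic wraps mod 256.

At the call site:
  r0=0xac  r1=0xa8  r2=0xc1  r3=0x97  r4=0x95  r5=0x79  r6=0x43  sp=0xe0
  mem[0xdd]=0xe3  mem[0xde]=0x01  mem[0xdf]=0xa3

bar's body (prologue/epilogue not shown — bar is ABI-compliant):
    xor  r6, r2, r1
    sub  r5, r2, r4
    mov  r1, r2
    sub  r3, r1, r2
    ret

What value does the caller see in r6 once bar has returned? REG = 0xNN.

REG = 0x43

prologue: push r5 -> mem[0xdf]=0x79, sp=0xdf
prologue: push r6 -> mem[0xde]=0x43, sp=0xde
body[0] xor  r6, r2, r1 -> r6=0x69
body[1] sub  r5, r2, r4 -> r5=0x2c
body[2] mov  r1, r2 -> r1=0xc1
body[3] sub  r3, r1, r2 -> r3=0x00
epilogue: pop r6=0x43, sp=0xdf
epilogue: pop r5=0x79, sp=0xe0
r6 is callee-saved -> restored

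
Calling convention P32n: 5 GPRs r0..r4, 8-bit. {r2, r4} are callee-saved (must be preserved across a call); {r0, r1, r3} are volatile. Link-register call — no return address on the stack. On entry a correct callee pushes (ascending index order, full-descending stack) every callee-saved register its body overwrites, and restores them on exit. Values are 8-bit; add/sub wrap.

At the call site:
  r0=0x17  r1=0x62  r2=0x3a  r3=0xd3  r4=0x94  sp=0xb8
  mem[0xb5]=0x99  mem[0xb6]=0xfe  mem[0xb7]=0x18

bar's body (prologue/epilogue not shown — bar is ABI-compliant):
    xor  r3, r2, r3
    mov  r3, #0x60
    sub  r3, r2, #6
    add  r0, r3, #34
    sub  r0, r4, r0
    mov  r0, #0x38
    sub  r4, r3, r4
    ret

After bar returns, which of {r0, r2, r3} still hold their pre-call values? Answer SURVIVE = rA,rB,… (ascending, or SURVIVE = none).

prologue: push r4 → mem[0xb7]=0x94, sp=0xb7
body[0] xor  r3, r2, r3 → r3=0xe9
body[1] mov  r3, #0x60 → r3=0x60
body[2] sub  r3, r2, #6 → r3=0x34
body[3] add  r0, r3, #34 → r0=0x56
body[4] sub  r0, r4, r0 → r0=0x3e
body[5] mov  r0, #0x38 → r0=0x38
body[6] sub  r4, r3, r4 → r4=0xa0
epilogue: pop r4=0x94, sp=0xb8
r0: caller-saved, written=True
r2: callee-saved, written=False
r3: caller-saved, written=True

SURVIVE = r2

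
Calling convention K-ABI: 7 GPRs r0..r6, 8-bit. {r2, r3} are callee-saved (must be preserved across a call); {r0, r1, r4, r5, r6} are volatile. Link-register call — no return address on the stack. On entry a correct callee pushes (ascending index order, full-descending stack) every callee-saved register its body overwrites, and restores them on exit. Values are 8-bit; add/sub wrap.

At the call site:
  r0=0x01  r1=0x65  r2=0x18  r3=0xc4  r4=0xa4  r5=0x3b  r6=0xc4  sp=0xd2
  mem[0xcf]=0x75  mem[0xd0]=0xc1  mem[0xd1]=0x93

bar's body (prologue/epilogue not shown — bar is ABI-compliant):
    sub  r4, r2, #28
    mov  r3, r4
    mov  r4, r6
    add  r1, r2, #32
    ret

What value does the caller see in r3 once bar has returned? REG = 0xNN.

REG = 0xc4

prologue: push r3 -> mem[0xd1]=0xc4, sp=0xd1
body[0] sub  r4, r2, #28 -> r4=0xfc
body[1] mov  r3, r4 -> r3=0xfc
body[2] mov  r4, r6 -> r4=0xc4
body[3] add  r1, r2, #32 -> r1=0x38
epilogue: pop r3=0xc4, sp=0xd2
r3 is callee-saved -> restored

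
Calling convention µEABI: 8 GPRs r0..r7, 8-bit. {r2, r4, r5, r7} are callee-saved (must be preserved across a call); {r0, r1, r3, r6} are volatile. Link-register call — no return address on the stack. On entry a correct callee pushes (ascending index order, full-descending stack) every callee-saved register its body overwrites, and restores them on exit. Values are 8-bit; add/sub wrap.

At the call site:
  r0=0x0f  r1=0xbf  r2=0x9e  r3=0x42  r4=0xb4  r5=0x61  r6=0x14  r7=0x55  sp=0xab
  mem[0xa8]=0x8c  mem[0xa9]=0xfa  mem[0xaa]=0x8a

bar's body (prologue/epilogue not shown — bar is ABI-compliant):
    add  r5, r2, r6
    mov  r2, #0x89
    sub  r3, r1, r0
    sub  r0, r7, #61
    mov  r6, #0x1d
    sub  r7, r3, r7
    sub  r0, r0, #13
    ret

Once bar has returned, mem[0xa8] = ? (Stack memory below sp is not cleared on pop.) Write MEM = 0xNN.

MEM = 0x55

prologue: push r2 -> mem[0xaa]=0x9e, sp=0xaa
prologue: push r5 -> mem[0xa9]=0x61, sp=0xa9
prologue: push r7 -> mem[0xa8]=0x55, sp=0xa8
body[0] add  r5, r2, r6 -> r5=0xb2
body[1] mov  r2, #0x89 -> r2=0x89
body[2] sub  r3, r1, r0 -> r3=0xb0
body[3] sub  r0, r7, #61 -> r0=0x18
body[4] mov  r6, #0x1d -> r6=0x1d
body[5] sub  r7, r3, r7 -> r7=0x5b
body[6] sub  r0, r0, #13 -> r0=0x0b
epilogue: pop r7=0x55, sp=0xa9
epilogue: pop r5=0x61, sp=0xaa
epilogue: pop r2=0x9e, sp=0xab
prologue pushed ['r2', 'r5', 'r7'] at ['0xaa', '0xa9', '0xa8']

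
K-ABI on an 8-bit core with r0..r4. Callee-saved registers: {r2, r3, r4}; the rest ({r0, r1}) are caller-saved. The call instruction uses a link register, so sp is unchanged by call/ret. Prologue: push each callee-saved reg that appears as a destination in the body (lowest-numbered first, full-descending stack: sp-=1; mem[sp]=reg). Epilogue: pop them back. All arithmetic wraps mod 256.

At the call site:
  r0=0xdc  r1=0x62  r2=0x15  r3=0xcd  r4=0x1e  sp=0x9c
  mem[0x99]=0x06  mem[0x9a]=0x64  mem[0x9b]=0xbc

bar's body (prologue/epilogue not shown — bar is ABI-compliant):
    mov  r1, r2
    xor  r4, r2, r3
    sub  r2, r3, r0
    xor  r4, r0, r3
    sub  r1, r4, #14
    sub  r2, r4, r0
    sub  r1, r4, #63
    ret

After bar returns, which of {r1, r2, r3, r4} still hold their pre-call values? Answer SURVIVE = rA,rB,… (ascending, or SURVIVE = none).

prologue: push r2 → mem[0x9b]=0x15, sp=0x9b
prologue: push r4 → mem[0x9a]=0x1e, sp=0x9a
body[0] mov  r1, r2 → r1=0x15
body[1] xor  r4, r2, r3 → r4=0xd8
body[2] sub  r2, r3, r0 → r2=0xf1
body[3] xor  r4, r0, r3 → r4=0x11
body[4] sub  r1, r4, #14 → r1=0x03
body[5] sub  r2, r4, r0 → r2=0x35
body[6] sub  r1, r4, #63 → r1=0xd2
epilogue: pop r4=0x1e, sp=0x9b
epilogue: pop r2=0x15, sp=0x9c
r1: caller-saved, written=True
r2: callee-saved, written=True
r3: callee-saved, written=False
r4: callee-saved, written=True

SURVIVE = r2,r3,r4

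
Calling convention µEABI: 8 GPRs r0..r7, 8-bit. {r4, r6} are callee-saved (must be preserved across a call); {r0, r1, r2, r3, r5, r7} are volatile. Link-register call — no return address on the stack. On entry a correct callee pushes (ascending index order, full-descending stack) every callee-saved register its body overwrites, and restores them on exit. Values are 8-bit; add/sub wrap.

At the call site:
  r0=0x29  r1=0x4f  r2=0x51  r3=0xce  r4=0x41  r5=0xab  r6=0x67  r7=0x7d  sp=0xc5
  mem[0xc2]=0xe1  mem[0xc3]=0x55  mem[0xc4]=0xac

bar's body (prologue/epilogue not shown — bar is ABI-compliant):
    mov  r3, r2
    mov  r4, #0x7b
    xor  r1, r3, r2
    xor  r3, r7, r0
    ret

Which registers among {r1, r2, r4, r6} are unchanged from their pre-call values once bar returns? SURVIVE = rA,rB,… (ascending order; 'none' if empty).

SURVIVE = r2,r4,r6

prologue: push r4 → mem[0xc4]=0x41, sp=0xc4
body[0] mov  r3, r2 → r3=0x51
body[1] mov  r4, #0x7b → r4=0x7b
body[2] xor  r1, r3, r2 → r1=0x00
body[3] xor  r3, r7, r0 → r3=0x54
epilogue: pop r4=0x41, sp=0xc5
r1: caller-saved, written=True
r2: caller-saved, written=False
r4: callee-saved, written=True
r6: callee-saved, written=False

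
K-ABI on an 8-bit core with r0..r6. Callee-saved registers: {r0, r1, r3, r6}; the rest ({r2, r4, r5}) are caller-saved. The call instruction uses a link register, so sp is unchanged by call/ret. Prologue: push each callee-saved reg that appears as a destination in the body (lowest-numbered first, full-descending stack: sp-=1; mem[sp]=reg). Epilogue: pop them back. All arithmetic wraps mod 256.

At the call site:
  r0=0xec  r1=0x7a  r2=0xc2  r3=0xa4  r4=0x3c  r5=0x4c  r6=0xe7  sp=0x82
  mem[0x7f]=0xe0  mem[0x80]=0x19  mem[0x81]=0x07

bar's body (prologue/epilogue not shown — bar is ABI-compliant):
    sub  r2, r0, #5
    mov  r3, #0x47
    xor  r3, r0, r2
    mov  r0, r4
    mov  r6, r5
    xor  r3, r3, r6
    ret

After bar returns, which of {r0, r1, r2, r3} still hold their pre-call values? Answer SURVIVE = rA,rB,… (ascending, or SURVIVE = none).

prologue: push r0 → mem[0x81]=0xec, sp=0x81
prologue: push r3 → mem[0x80]=0xa4, sp=0x80
prologue: push r6 → mem[0x7f]=0xe7, sp=0x7f
body[0] sub  r2, r0, #5 → r2=0xe7
body[1] mov  r3, #0x47 → r3=0x47
body[2] xor  r3, r0, r2 → r3=0x0b
body[3] mov  r0, r4 → r0=0x3c
body[4] mov  r6, r5 → r6=0x4c
body[5] xor  r3, r3, r6 → r3=0x47
epilogue: pop r6=0xe7, sp=0x80
epilogue: pop r3=0xa4, sp=0x81
epilogue: pop r0=0xec, sp=0x82
r0: callee-saved, written=True
r1: callee-saved, written=False
r2: caller-saved, written=True
r3: callee-saved, written=True

SURVIVE = r0,r1,r3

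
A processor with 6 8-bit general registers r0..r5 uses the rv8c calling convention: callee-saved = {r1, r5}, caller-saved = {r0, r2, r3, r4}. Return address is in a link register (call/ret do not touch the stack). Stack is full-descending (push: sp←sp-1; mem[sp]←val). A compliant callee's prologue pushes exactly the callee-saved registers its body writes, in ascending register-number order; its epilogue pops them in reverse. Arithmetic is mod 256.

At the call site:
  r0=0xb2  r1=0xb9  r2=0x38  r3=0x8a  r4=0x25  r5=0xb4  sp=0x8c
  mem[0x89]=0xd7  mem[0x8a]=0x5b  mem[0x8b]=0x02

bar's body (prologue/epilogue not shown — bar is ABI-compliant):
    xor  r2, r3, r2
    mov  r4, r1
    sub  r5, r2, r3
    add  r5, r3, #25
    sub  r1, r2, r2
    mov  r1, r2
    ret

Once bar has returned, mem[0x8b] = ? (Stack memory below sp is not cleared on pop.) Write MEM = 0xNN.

MEM = 0xb9

prologue: push r1 -> mem[0x8b]=0xb9, sp=0x8b
prologue: push r5 -> mem[0x8a]=0xb4, sp=0x8a
body[0] xor  r2, r3, r2 -> r2=0xb2
body[1] mov  r4, r1 -> r4=0xb9
body[2] sub  r5, r2, r3 -> r5=0x28
body[3] add  r5, r3, #25 -> r5=0xa3
body[4] sub  r1, r2, r2 -> r1=0x00
body[5] mov  r1, r2 -> r1=0xb2
epilogue: pop r5=0xb4, sp=0x8b
epilogue: pop r1=0xb9, sp=0x8c
prologue pushed ['r1', 'r5'] at ['0x8b', '0x8a']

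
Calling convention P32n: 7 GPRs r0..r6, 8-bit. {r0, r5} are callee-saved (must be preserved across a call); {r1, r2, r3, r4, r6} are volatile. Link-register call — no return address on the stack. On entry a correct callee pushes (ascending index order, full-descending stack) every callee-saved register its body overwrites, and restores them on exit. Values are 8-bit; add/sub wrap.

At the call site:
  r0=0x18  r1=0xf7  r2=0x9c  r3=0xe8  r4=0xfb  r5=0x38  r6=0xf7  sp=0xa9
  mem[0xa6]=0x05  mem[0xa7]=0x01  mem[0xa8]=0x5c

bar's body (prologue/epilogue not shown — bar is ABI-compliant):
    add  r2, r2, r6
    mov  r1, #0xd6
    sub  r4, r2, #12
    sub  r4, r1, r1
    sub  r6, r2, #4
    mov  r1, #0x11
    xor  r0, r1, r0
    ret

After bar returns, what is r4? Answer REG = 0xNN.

REG = 0x00

prologue: push r0 -> mem[0xa8]=0x18, sp=0xa8
body[0] add  r2, r2, r6 -> r2=0x93
body[1] mov  r1, #0xd6 -> r1=0xd6
body[2] sub  r4, r2, #12 -> r4=0x87
body[3] sub  r4, r1, r1 -> r4=0x00
body[4] sub  r6, r2, #4 -> r6=0x8f
body[5] mov  r1, #0x11 -> r1=0x11
body[6] xor  r0, r1, r0 -> r0=0x09
epilogue: pop r0=0x18, sp=0xa9
r4 is caller-saved -> body value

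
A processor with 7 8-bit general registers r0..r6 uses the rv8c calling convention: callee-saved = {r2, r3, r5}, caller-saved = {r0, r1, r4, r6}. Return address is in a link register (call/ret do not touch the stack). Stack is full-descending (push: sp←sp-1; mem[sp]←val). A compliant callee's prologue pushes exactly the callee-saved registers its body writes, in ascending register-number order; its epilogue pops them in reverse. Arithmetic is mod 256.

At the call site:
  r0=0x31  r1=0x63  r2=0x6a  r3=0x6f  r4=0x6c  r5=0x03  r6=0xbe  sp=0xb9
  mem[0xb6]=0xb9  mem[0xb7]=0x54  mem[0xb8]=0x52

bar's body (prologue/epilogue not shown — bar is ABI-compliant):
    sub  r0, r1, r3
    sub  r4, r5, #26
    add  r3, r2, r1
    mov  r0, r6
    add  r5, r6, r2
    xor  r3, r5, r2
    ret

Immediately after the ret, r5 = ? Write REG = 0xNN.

prologue: push r3 → mem[0xb8]=0x6f, sp=0xb8
prologue: push r5 → mem[0xb7]=0x03, sp=0xb7
body[0] sub  r0, r1, r3 → r0=0xf4
body[1] sub  r4, r5, #26 → r4=0xe9
body[2] add  r3, r2, r1 → r3=0xcd
body[3] mov  r0, r6 → r0=0xbe
body[4] add  r5, r6, r2 → r5=0x28
body[5] xor  r3, r5, r2 → r3=0x42
epilogue: pop r5=0x03, sp=0xb8
epilogue: pop r3=0x6f, sp=0xb9
r5 is callee-saved → restored

REG = 0x03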